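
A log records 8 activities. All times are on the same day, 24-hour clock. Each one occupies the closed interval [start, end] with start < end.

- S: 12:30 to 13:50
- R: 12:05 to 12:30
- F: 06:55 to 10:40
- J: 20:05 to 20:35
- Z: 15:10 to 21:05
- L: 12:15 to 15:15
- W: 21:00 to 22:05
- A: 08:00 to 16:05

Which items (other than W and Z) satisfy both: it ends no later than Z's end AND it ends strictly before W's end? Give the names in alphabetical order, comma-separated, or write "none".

Conditions: its end is no later than Z's end (X.end <= 21:05) AND its end is strictly before W's end (X.end < 22:05).
A: end 16:05 <= 21:05? ✓; end 16:05 < 22:05? ✓ → yes.
F: end 10:40 <= 21:05? ✓; end 10:40 < 22:05? ✓ → yes.
J: end 20:35 <= 21:05? ✓; end 20:35 < 22:05? ✓ → yes.
L: end 15:15 <= 21:05? ✓; end 15:15 < 22:05? ✓ → yes.
R: end 12:30 <= 21:05? ✓; end 12:30 < 22:05? ✓ → yes.
S: end 13:50 <= 21:05? ✓; end 13:50 < 22:05? ✓ → yes.
Result: A, F, J, L, R, S.

A, F, J, L, R, S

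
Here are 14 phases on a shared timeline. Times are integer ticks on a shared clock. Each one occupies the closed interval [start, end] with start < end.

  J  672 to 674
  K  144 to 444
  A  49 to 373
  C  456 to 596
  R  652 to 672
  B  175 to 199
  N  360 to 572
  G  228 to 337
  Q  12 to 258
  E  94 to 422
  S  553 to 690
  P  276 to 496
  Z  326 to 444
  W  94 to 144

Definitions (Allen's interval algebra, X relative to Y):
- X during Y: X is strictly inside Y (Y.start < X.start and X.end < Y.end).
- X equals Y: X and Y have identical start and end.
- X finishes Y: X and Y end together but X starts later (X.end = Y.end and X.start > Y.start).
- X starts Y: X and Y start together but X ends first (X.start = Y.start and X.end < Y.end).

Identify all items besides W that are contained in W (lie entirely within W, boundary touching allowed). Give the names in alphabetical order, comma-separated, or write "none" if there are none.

none

Target W = [94, 144].
A [49, 373] → contains → no.
B [175, 199] → after → no.
C [456, 596] → after → no.
E [94, 422] → started-by → no.
G [228, 337] → after → no.
J [672, 674] → after → no.
K [144, 444] → met-by → no.
N [360, 572] → after → no.
P [276, 496] → after → no.
Q [12, 258] → contains → no.
R [652, 672] → after → no.
S [553, 690] → after → no.
Z [326, 444] → after → no.
Result: none.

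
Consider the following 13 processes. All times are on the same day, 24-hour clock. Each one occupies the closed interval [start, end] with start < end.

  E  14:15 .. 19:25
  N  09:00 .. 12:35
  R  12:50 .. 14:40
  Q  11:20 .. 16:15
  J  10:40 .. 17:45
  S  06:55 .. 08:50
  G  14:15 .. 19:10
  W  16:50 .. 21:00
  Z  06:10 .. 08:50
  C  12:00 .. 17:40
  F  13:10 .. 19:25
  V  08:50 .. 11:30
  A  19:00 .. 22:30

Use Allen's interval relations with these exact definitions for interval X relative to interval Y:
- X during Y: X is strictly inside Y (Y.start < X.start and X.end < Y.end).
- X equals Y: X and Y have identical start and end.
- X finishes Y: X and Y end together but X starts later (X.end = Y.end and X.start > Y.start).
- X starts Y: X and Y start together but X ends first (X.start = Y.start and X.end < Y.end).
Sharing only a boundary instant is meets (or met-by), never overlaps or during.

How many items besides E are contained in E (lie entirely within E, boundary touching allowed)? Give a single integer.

1

Target E = [14:15, 19:25].
A [19:00, 22:30] → overlapped-by → no.
C [12:00, 17:40] → overlaps → no.
F [13:10, 19:25] → finished-by → no.
G [14:15, 19:10] → starts → counts.
J [10:40, 17:45] → overlaps → no.
N [09:00, 12:35] → before → no.
Q [11:20, 16:15] → overlaps → no.
R [12:50, 14:40] → overlaps → no.
S [06:55, 08:50] → before → no.
V [08:50, 11:30] → before → no.
W [16:50, 21:00] → overlapped-by → no.
Z [06:10, 08:50] → before → no.
Total: 1.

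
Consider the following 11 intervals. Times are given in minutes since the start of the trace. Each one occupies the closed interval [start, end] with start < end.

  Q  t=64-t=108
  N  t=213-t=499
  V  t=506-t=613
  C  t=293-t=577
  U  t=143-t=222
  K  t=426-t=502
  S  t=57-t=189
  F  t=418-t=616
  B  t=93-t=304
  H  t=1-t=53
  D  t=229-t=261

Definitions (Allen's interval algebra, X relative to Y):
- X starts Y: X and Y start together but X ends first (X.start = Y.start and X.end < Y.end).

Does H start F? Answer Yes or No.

No

H = [t=1, t=53], F = [t=418, t=616].
Actual relation of H to F: before.
Asked whether 'starts' holds → No.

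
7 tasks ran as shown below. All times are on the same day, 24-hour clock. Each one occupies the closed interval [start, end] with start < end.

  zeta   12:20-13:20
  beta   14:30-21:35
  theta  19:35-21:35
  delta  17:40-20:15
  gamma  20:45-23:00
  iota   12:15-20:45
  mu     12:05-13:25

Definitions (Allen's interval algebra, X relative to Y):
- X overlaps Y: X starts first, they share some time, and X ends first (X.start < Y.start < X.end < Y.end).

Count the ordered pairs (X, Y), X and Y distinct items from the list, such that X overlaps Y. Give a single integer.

Checking all 42 ordered pairs for relation 'overlaps'; matching pairs in alphabetical order:
(beta, gamma): beta overlaps gamma ✓
(delta, theta): delta overlaps theta ✓
(iota, beta): iota overlaps beta ✓
(iota, theta): iota overlaps theta ✓
(mu, iota): mu overlaps iota ✓
(theta, gamma): theta overlaps gamma ✓
Count: 6.

6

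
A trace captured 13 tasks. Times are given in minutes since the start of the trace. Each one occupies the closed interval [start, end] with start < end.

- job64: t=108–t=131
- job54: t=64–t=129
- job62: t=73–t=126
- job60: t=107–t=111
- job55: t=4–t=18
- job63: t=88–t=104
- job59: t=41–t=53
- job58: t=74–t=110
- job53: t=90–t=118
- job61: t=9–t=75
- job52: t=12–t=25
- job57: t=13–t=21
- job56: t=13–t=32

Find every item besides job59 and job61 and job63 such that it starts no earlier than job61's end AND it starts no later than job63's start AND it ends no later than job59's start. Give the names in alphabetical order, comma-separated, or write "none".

none

Conditions: its start is no earlier than job61's end (X.start >= t=75) AND its start is no later than job63's start (X.start <= t=88) AND its end is no later than job59's start (X.end <= t=41).
job52: start t=12 >= t=75? ✗; start t=12 <= t=88? ✓; end t=25 <= t=41? ✓ → no.
job53: start t=90 >= t=75? ✓; start t=90 <= t=88? ✗; end t=118 <= t=41? ✗ → no.
job54: start t=64 >= t=75? ✗; start t=64 <= t=88? ✓; end t=129 <= t=41? ✗ → no.
job55: start t=4 >= t=75? ✗; start t=4 <= t=88? ✓; end t=18 <= t=41? ✓ → no.
job56: start t=13 >= t=75? ✗; start t=13 <= t=88? ✓; end t=32 <= t=41? ✓ → no.
job57: start t=13 >= t=75? ✗; start t=13 <= t=88? ✓; end t=21 <= t=41? ✓ → no.
job58: start t=74 >= t=75? ✗; start t=74 <= t=88? ✓; end t=110 <= t=41? ✗ → no.
job60: start t=107 >= t=75? ✓; start t=107 <= t=88? ✗; end t=111 <= t=41? ✗ → no.
job62: start t=73 >= t=75? ✗; start t=73 <= t=88? ✓; end t=126 <= t=41? ✗ → no.
job64: start t=108 >= t=75? ✓; start t=108 <= t=88? ✗; end t=131 <= t=41? ✗ → no.
Result: none.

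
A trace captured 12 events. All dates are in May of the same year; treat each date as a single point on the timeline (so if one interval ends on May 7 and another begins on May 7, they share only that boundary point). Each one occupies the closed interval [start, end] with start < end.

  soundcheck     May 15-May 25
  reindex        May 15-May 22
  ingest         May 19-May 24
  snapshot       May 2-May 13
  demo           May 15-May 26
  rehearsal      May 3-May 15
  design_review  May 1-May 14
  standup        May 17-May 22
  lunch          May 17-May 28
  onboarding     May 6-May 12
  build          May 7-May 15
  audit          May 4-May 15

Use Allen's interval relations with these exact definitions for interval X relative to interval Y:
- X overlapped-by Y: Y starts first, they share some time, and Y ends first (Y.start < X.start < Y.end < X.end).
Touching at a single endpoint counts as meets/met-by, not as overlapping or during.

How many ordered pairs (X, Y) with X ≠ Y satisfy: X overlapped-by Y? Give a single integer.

Checking all 132 ordered pairs for relation 'overlapped-by'; matching pairs in alphabetical order:
(audit, design_review): audit overlapped-by design_review ✓
(audit, snapshot): audit overlapped-by snapshot ✓
(build, design_review): build overlapped-by design_review ✓
(build, onboarding): build overlapped-by onboarding ✓
(build, snapshot): build overlapped-by snapshot ✓
(ingest, reindex): ingest overlapped-by reindex ✓
(ingest, standup): ingest overlapped-by standup ✓
(lunch, demo): lunch overlapped-by demo ✓
(lunch, reindex): lunch overlapped-by reindex ✓
(lunch, soundcheck): lunch overlapped-by soundcheck ✓
(rehearsal, design_review): rehearsal overlapped-by design_review ✓
(rehearsal, snapshot): rehearsal overlapped-by snapshot ✓
Count: 12.

12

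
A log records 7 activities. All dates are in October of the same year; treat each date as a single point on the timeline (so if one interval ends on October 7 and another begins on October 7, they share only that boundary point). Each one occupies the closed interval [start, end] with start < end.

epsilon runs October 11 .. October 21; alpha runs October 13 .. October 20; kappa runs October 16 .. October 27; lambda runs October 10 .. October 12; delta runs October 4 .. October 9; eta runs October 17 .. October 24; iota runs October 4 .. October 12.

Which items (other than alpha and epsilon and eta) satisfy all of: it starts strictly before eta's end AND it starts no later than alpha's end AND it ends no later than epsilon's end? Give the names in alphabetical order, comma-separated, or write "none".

Conditions: its start is strictly before eta's end (X.start < October 24) AND its start is no later than alpha's end (X.start <= October 20) AND its end is no later than epsilon's end (X.end <= October 21).
delta: start October 4 < October 24? ✓; start October 4 <= October 20? ✓; end October 9 <= October 21? ✓ → yes.
iota: start October 4 < October 24? ✓; start October 4 <= October 20? ✓; end October 12 <= October 21? ✓ → yes.
kappa: start October 16 < October 24? ✓; start October 16 <= October 20? ✓; end October 27 <= October 21? ✗ → no.
lambda: start October 10 < October 24? ✓; start October 10 <= October 20? ✓; end October 12 <= October 21? ✓ → yes.
Result: delta, iota, lambda.

delta, iota, lambda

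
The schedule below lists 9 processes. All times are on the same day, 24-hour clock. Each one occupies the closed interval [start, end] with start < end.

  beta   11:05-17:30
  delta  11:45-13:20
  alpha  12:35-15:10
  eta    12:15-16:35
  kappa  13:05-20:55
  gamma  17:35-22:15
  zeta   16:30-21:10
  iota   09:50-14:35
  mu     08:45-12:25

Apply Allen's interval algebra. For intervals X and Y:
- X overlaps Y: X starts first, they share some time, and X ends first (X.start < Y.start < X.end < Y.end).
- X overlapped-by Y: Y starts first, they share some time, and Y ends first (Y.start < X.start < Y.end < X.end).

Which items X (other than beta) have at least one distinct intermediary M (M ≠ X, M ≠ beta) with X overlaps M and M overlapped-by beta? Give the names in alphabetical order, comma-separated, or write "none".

alpha, delta, eta, iota, kappa

Target beta = [11:05, 17:30].
Intermediaries M with M overlapped-by beta: kappa, zeta.
Via kappa — items with X overlaps kappa: alpha, delta, eta, iota.
Via zeta — items with X overlaps zeta: eta, kappa.
Union: alpha, delta, eta, iota, kappa.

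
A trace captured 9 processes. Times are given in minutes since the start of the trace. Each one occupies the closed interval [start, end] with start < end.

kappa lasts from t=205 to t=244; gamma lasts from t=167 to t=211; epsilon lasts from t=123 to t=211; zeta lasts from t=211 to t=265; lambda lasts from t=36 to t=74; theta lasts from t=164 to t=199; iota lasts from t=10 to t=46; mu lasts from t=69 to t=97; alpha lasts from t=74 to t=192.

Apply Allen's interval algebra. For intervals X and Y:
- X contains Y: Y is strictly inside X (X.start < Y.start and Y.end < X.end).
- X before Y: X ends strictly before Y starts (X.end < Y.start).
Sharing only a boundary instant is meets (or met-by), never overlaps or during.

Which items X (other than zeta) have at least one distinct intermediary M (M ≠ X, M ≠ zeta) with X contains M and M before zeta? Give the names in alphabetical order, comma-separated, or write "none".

epsilon

Target zeta = [t=211, t=265].
Intermediaries M with M before zeta: alpha, iota, lambda, mu, theta.
Via alpha — items with X contains alpha: none.
Via iota — items with X contains iota: none.
Via lambda — items with X contains lambda: none.
Via mu — items with X contains mu: none.
Via theta — items with X contains theta: epsilon.
Union: epsilon.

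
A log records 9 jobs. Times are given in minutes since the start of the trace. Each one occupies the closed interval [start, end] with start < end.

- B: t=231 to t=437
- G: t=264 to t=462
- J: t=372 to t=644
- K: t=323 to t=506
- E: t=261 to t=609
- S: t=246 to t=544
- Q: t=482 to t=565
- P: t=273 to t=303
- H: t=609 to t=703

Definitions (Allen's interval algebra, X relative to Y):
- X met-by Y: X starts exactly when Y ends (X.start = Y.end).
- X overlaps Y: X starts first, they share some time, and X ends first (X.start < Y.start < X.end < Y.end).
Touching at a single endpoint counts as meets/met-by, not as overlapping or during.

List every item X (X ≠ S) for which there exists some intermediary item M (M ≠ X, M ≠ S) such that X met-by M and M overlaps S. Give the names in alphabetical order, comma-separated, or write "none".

Target S = [t=246, t=544].
Intermediaries M with M overlaps S: B.
Via B — items with X met-by B: none.
Union: none.

none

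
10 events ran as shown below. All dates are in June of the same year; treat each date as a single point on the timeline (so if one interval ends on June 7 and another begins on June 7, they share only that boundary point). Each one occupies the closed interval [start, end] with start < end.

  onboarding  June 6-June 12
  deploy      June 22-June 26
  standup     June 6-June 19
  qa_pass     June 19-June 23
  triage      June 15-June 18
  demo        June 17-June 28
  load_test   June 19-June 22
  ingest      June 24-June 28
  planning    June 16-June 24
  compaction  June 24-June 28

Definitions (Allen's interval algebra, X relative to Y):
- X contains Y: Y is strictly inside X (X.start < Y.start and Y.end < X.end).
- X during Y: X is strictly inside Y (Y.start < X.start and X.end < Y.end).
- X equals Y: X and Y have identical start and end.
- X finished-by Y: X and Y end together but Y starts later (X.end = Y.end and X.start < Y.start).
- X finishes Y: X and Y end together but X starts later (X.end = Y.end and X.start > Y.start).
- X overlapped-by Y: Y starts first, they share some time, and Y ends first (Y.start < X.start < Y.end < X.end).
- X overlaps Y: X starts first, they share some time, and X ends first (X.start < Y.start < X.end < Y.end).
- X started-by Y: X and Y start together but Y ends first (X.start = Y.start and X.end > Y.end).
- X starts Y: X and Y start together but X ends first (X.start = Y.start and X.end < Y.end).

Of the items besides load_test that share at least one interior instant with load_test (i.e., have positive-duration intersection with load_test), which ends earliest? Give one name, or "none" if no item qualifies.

Target load_test = [June 19, June 22].
compaction [June 24, June 28] → after → excluded.
demo [June 17, June 28] → contains → candidate.
deploy [June 22, June 26] → met-by → excluded.
ingest [June 24, June 28] → after → excluded.
onboarding [June 6, June 12] → before → excluded.
planning [June 16, June 24] → contains → candidate.
qa_pass [June 19, June 23] → started-by → candidate.
standup [June 6, June 19] → meets → excluded.
triage [June 15, June 18] → before → excluded.
Among candidates, earliest end is June 23 → qa_pass.

qa_pass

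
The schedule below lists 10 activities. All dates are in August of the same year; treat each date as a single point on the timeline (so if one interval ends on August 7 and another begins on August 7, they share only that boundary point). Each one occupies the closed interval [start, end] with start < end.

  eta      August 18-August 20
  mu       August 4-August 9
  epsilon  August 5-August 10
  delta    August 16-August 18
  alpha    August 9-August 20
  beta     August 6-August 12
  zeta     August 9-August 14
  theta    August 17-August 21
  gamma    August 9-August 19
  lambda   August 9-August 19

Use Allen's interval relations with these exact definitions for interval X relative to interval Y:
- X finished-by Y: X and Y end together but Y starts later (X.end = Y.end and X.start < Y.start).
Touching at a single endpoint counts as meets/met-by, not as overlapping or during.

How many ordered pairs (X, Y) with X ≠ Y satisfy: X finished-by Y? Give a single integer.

1

Checking all 90 ordered pairs for relation 'finished-by'; matching pairs in alphabetical order:
(alpha, eta): alpha finished-by eta ✓
Count: 1.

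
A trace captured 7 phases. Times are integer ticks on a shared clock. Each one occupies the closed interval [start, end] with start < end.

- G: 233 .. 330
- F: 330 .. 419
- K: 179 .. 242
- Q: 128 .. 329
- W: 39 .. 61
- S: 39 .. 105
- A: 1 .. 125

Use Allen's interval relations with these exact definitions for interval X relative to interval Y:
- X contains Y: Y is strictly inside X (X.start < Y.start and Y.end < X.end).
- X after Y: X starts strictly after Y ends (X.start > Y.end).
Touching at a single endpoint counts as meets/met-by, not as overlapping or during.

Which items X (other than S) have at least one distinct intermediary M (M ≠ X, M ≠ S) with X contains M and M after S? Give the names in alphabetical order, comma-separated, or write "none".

Q

Target S = [39, 105].
Intermediaries M with M after S: F, G, K, Q.
Via F — items with X contains F: none.
Via G — items with X contains G: none.
Via K — items with X contains K: Q.
Via Q — items with X contains Q: none.
Union: Q.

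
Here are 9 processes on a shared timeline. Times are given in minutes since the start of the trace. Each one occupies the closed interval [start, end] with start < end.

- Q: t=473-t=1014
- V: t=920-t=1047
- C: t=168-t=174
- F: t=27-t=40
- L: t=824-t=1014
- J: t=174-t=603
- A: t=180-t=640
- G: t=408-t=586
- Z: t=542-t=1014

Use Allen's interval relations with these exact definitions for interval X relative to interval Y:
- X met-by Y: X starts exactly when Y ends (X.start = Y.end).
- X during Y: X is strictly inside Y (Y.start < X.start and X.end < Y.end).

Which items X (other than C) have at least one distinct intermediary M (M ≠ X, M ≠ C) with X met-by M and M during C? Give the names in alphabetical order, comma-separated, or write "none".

Target C = [t=168, t=174].
Intermediaries M with M during C: none.
Union: none.

none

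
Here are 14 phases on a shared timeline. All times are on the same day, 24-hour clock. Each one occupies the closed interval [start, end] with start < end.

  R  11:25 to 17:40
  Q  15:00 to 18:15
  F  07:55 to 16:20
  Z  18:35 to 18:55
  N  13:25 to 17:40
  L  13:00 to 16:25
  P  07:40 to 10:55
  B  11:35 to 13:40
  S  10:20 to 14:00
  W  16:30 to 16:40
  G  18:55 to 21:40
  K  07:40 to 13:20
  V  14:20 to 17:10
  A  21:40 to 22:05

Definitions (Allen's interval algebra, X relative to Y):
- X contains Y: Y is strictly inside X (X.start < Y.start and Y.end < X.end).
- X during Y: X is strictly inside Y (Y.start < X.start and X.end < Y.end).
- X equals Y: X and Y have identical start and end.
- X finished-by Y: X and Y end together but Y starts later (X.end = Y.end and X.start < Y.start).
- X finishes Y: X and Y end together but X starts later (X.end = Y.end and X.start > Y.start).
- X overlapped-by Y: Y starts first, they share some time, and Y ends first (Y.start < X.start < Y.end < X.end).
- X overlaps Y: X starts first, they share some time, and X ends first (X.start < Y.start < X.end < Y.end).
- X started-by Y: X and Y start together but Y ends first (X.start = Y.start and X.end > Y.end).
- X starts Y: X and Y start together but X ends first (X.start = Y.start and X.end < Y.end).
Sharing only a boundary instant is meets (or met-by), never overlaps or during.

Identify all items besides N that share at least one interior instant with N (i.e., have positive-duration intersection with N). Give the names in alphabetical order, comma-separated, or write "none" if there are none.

B, F, L, Q, R, S, V, W

Target N = [13:25, 17:40].
A [21:40, 22:05] → after → no.
B [11:35, 13:40] → overlaps → yes.
F [07:55, 16:20] → overlaps → yes.
G [18:55, 21:40] → after → no.
K [07:40, 13:20] → before → no.
L [13:00, 16:25] → overlaps → yes.
P [07:40, 10:55] → before → no.
Q [15:00, 18:15] → overlapped-by → yes.
R [11:25, 17:40] → finished-by → yes.
S [10:20, 14:00] → overlaps → yes.
V [14:20, 17:10] → during → yes.
W [16:30, 16:40] → during → yes.
Z [18:35, 18:55] → after → no.
Result: B, F, L, Q, R, S, V, W.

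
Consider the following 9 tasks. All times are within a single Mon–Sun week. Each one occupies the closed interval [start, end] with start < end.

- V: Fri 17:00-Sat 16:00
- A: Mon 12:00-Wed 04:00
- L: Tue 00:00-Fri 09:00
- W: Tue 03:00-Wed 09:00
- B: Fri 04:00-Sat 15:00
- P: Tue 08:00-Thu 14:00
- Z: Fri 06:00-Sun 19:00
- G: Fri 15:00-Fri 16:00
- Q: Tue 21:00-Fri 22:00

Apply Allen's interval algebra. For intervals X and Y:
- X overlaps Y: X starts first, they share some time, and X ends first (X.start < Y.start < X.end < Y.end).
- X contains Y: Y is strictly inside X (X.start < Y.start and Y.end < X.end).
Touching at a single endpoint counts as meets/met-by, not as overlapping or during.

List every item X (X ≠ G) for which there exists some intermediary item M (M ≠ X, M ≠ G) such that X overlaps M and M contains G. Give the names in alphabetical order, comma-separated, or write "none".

Target G = [Fri 15:00, Fri 16:00].
Intermediaries M with M contains G: B, Q, Z.
Via B — items with X overlaps B: L, Q.
Via Q — items with X overlaps Q: A, L, P, W.
Via Z — items with X overlaps Z: B, L, Q.
Union: A, B, L, P, Q, W.

A, B, L, P, Q, W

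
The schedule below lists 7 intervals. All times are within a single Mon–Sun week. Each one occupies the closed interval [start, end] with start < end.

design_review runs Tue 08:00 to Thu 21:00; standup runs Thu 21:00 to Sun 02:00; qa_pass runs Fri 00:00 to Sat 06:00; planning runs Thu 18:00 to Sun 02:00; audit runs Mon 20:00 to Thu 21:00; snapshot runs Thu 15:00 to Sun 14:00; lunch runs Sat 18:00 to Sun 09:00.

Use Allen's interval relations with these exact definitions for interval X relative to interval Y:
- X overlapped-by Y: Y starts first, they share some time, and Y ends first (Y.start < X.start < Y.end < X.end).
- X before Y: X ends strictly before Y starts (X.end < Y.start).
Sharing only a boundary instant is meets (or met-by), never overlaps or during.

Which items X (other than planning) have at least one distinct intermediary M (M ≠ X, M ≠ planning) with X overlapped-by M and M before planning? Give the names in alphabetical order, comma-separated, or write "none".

none

Target planning = [Thu 18:00, Sun 02:00].
Intermediaries M with M before planning: none.
Union: none.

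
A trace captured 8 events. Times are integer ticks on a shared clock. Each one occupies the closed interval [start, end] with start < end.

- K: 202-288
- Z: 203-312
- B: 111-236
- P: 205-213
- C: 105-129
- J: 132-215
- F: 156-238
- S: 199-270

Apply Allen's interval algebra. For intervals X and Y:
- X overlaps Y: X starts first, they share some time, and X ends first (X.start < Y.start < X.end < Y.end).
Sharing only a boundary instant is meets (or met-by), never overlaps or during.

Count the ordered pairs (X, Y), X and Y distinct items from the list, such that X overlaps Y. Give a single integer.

15

Checking all 56 ordered pairs for relation 'overlaps'; matching pairs in alphabetical order:
(B, F): B overlaps F ✓
(B, K): B overlaps K ✓
(B, S): B overlaps S ✓
(B, Z): B overlaps Z ✓
(C, B): C overlaps B ✓
(F, K): F overlaps K ✓
(F, S): F overlaps S ✓
(F, Z): F overlaps Z ✓
(J, F): J overlaps F ✓
(J, K): J overlaps K ✓
(J, S): J overlaps S ✓
(J, Z): J overlaps Z ✓
(K, Z): K overlaps Z ✓
(S, K): S overlaps K ✓
(S, Z): S overlaps Z ✓
Count: 15.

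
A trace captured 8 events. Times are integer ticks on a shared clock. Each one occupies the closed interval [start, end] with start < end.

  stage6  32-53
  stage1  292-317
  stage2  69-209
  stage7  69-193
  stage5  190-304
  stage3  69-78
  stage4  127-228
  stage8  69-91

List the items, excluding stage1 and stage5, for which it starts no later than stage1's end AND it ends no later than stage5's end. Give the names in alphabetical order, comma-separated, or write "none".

Conditions: its start is no later than stage1's end (X.start <= 317) AND its end is no later than stage5's end (X.end <= 304).
stage2: start 69 <= 317? ✓; end 209 <= 304? ✓ → yes.
stage3: start 69 <= 317? ✓; end 78 <= 304? ✓ → yes.
stage4: start 127 <= 317? ✓; end 228 <= 304? ✓ → yes.
stage6: start 32 <= 317? ✓; end 53 <= 304? ✓ → yes.
stage7: start 69 <= 317? ✓; end 193 <= 304? ✓ → yes.
stage8: start 69 <= 317? ✓; end 91 <= 304? ✓ → yes.
Result: stage2, stage3, stage4, stage6, stage7, stage8.

stage2, stage3, stage4, stage6, stage7, stage8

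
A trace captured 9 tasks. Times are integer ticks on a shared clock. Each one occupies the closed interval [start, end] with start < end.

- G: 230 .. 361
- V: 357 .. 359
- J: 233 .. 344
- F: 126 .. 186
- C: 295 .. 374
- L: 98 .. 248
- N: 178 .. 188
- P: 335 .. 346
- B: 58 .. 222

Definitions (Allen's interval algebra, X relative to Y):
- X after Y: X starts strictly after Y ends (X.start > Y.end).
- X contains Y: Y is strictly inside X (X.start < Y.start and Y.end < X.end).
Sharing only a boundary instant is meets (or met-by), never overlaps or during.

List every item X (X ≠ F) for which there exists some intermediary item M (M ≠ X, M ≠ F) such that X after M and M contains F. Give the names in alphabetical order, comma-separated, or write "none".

Target F = [126, 186].
Intermediaries M with M contains F: B, L.
Via B — items with X after B: C, G, J, P, V.
Via L — items with X after L: C, P, V.
Union: C, G, J, P, V.

C, G, J, P, V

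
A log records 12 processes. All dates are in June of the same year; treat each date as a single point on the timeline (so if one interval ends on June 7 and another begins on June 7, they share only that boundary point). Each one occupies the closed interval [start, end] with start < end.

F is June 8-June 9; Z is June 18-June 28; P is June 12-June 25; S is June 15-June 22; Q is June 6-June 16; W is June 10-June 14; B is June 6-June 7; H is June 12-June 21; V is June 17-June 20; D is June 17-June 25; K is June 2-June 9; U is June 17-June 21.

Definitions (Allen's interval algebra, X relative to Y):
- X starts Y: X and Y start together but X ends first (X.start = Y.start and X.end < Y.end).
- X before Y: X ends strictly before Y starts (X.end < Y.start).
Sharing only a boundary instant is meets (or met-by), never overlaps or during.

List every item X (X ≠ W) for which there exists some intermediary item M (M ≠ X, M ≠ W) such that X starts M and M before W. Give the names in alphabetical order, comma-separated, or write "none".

none

Target W = [June 10, June 14].
Intermediaries M with M before W: B, F, K.
Via B — items with X starts B: none.
Via F — items with X starts F: none.
Via K — items with X starts K: none.
Union: none.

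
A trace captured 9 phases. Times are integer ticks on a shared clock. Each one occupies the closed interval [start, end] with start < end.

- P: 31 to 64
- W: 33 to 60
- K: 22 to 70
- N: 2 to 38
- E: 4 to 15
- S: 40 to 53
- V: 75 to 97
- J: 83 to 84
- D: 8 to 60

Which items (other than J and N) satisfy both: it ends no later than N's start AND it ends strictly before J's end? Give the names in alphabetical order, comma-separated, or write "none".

none

Conditions: its end is no later than N's start (X.end <= 2) AND its end is strictly before J's end (X.end < 84).
D: end 60 <= 2? ✗; end 60 < 84? ✓ → no.
E: end 15 <= 2? ✗; end 15 < 84? ✓ → no.
K: end 70 <= 2? ✗; end 70 < 84? ✓ → no.
P: end 64 <= 2? ✗; end 64 < 84? ✓ → no.
S: end 53 <= 2? ✗; end 53 < 84? ✓ → no.
V: end 97 <= 2? ✗; end 97 < 84? ✗ → no.
W: end 60 <= 2? ✗; end 60 < 84? ✓ → no.
Result: none.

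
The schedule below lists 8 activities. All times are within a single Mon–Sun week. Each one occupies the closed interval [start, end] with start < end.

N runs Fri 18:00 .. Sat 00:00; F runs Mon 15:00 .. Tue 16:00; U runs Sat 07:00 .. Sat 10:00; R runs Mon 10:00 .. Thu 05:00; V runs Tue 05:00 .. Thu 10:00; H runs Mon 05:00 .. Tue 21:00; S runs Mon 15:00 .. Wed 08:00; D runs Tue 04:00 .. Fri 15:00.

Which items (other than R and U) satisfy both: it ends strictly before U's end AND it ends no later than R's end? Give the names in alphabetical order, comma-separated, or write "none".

F, H, S

Conditions: its end is strictly before U's end (X.end < Sat 10:00) AND its end is no later than R's end (X.end <= Thu 05:00).
D: end Fri 15:00 < Sat 10:00? ✓; end Fri 15:00 <= Thu 05:00? ✗ → no.
F: end Tue 16:00 < Sat 10:00? ✓; end Tue 16:00 <= Thu 05:00? ✓ → yes.
H: end Tue 21:00 < Sat 10:00? ✓; end Tue 21:00 <= Thu 05:00? ✓ → yes.
N: end Sat 00:00 < Sat 10:00? ✓; end Sat 00:00 <= Thu 05:00? ✗ → no.
S: end Wed 08:00 < Sat 10:00? ✓; end Wed 08:00 <= Thu 05:00? ✓ → yes.
V: end Thu 10:00 < Sat 10:00? ✓; end Thu 10:00 <= Thu 05:00? ✗ → no.
Result: F, H, S.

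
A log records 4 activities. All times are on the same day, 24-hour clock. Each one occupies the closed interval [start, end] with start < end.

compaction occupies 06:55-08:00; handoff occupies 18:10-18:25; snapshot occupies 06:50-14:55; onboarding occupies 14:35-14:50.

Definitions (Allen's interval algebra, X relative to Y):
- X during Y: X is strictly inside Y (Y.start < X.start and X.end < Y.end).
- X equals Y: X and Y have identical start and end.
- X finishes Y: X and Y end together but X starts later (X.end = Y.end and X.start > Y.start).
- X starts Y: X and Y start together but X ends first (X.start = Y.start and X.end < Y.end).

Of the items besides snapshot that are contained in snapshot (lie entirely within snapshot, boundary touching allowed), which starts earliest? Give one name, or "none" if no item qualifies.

Target snapshot = [06:50, 14:55].
compaction [06:55, 08:00] → during → candidate.
handoff [18:10, 18:25] → after → excluded.
onboarding [14:35, 14:50] → during → candidate.
Among candidates, earliest start is 06:55 → compaction.

compaction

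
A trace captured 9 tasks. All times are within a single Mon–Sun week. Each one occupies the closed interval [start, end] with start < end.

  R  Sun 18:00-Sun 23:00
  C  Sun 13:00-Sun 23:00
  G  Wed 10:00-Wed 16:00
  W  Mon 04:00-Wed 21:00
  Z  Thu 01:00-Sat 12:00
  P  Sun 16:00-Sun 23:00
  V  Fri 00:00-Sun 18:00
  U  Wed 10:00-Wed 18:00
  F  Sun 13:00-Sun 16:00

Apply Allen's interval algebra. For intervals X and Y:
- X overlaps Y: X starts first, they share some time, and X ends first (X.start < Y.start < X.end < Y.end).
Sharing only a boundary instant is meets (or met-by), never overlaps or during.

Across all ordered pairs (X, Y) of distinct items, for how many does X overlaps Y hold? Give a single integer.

Checking all 72 ordered pairs for relation 'overlaps'; matching pairs in alphabetical order:
(V, C): V overlaps C ✓
(V, P): V overlaps P ✓
(Z, V): Z overlaps V ✓
Count: 3.

3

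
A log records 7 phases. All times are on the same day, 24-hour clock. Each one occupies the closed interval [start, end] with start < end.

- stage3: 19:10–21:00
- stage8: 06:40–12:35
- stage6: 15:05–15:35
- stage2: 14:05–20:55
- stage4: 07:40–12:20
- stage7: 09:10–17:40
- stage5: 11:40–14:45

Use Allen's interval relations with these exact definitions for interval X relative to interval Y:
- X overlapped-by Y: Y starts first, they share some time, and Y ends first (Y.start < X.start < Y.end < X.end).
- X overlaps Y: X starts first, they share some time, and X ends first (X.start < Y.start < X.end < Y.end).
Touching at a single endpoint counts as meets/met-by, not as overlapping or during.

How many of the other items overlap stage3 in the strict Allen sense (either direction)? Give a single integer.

1

Target stage3 = [19:10, 21:00].
stage2 [14:05, 20:55] → overlaps → counts.
stage4 [07:40, 12:20] → before → no.
stage5 [11:40, 14:45] → before → no.
stage6 [15:05, 15:35] → before → no.
stage7 [09:10, 17:40] → before → no.
stage8 [06:40, 12:35] → before → no.
Total: 1.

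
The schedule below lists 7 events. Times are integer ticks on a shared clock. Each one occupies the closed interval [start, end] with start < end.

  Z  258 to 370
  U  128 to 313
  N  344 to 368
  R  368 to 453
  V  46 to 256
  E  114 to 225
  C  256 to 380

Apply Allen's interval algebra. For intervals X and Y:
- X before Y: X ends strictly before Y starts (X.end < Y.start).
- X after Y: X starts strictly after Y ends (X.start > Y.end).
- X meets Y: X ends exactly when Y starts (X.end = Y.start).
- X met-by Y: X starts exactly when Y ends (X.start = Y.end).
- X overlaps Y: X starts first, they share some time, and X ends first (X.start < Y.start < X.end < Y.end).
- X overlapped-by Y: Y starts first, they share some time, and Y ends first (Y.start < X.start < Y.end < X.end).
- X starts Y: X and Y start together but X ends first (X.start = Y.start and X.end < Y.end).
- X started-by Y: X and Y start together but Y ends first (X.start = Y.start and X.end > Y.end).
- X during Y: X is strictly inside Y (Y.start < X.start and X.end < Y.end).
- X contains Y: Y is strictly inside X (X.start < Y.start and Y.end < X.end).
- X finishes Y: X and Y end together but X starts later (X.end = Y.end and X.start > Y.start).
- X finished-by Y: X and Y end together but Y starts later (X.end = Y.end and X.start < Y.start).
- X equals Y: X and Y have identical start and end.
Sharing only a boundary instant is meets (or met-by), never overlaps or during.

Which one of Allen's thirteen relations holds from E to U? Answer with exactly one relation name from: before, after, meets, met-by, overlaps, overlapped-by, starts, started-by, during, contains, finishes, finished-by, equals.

E = [114, 225]; U = [128, 313].
Compare endpoints: E.start < U.start, E.start < U.end, E.end > U.start, E.end < U.end.
That pattern is 'overlaps'.

overlaps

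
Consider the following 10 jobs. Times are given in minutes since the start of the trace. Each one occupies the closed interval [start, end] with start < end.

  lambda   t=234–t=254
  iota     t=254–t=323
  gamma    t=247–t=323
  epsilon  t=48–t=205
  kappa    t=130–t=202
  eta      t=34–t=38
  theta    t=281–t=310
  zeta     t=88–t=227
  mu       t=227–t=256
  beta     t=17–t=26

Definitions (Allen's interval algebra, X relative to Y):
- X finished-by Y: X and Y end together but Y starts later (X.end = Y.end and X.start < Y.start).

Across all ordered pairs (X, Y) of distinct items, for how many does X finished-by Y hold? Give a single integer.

Checking all 90 ordered pairs for relation 'finished-by'; matching pairs in alphabetical order:
(gamma, iota): gamma finished-by iota ✓
Count: 1.

1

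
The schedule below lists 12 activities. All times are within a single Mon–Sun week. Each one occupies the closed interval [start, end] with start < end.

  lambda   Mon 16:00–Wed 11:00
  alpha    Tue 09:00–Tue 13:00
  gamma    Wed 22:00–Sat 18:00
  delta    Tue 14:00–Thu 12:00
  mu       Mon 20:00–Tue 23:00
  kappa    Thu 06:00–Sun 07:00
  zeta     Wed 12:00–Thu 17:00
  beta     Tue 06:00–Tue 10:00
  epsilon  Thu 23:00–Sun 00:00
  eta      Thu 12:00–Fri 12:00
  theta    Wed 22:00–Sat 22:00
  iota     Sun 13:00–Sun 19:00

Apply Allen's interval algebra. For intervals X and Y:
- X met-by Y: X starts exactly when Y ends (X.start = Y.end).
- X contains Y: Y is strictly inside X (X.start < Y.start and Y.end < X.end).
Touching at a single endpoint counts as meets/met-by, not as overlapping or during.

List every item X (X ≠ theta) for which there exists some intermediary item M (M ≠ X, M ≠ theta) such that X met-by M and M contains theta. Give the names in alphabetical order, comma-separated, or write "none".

none

Target theta = [Wed 22:00, Sat 22:00].
Intermediaries M with M contains theta: none.
Union: none.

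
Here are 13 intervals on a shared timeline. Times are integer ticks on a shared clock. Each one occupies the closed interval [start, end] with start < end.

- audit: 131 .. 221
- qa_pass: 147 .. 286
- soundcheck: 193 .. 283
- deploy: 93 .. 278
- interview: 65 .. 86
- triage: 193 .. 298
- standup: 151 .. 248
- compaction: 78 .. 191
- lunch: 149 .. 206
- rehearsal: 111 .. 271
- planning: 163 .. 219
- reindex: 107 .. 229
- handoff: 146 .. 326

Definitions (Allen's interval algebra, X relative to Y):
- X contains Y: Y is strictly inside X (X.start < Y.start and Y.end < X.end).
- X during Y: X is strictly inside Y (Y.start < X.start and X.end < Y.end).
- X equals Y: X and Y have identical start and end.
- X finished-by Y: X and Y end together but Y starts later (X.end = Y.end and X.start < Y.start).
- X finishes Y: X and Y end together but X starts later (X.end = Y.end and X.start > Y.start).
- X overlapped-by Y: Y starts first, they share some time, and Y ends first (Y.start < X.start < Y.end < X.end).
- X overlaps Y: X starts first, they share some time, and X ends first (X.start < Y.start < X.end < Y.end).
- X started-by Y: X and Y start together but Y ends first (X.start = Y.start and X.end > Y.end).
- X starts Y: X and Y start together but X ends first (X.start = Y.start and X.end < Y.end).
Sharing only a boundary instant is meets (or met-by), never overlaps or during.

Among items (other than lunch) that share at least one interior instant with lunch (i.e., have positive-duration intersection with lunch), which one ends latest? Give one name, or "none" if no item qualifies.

Target lunch = [149, 206].
audit [131, 221] → contains → candidate.
compaction [78, 191] → overlaps → candidate.
deploy [93, 278] → contains → candidate.
handoff [146, 326] → contains → candidate.
interview [65, 86] → before → excluded.
planning [163, 219] → overlapped-by → candidate.
qa_pass [147, 286] → contains → candidate.
rehearsal [111, 271] → contains → candidate.
reindex [107, 229] → contains → candidate.
soundcheck [193, 283] → overlapped-by → candidate.
standup [151, 248] → overlapped-by → candidate.
triage [193, 298] → overlapped-by → candidate.
Among candidates, latest end is 326 → handoff.

handoff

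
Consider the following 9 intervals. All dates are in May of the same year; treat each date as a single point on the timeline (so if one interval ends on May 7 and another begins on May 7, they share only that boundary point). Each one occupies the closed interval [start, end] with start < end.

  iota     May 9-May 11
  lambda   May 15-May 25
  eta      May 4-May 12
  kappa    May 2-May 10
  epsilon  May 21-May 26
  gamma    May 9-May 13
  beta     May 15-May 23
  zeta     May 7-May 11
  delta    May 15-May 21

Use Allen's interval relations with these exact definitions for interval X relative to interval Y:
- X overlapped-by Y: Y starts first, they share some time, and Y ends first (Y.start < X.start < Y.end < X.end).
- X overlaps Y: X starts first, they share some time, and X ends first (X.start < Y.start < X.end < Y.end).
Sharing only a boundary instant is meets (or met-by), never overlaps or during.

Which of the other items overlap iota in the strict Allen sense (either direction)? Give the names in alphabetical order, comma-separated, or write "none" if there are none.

Target iota = [May 9, May 11].
beta [May 15, May 23] → after → no.
delta [May 15, May 21] → after → no.
epsilon [May 21, May 26] → after → no.
eta [May 4, May 12] → contains → no.
gamma [May 9, May 13] → started-by → no.
kappa [May 2, May 10] → overlaps → yes.
lambda [May 15, May 25] → after → no.
zeta [May 7, May 11] → finished-by → no.
Result: kappa.

kappa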